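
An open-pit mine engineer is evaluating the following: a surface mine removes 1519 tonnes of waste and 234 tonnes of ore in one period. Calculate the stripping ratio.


Stripping ratio = waste tonnage / ore tonnage
= 1519 / 234
= 6.4915

6.4915


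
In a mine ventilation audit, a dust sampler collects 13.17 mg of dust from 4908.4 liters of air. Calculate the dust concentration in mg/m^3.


2.6832 mg/m^3

Convert liters to m^3: 1 m^3 = 1000 L
Concentration = mass / volume * 1000
= 13.17 / 4908.4 * 1000
= 0.002683155407 * 1000
= 2.6832 mg/m^3


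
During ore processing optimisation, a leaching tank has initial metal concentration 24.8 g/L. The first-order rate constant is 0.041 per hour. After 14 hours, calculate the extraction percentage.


Compute the exponent:
-k * t = -0.041 * 14 = -0.574
Remaining concentration:
C = 24.8 * exp(-0.574)
= 24.8 * 0.5632678551
= 13.96904281 g/L
Extracted = 24.8 - 13.96904281 = 10.83095719 g/L
Extraction % = 10.83095719 / 24.8 * 100
= 43.6732%

43.6732%


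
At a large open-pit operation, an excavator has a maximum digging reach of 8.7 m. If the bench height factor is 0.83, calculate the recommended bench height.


7.221 m

Bench height = reach * factor
= 8.7 * 0.83
= 7.221 m


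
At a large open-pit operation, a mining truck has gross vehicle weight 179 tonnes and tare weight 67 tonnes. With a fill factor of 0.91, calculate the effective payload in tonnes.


Maximum payload = gross - tare
= 179 - 67 = 112 tonnes
Effective payload = max payload * fill factor
= 112 * 0.91
= 101.92 tonnes

101.92 tonnes


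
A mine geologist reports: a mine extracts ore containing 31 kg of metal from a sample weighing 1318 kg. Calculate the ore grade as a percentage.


2.352%

Ore grade = (metal mass / ore mass) * 100
= (31 / 1318) * 100
= 0.02352048558 * 100
= 2.352%


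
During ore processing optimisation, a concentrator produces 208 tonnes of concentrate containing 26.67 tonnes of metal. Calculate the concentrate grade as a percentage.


12.8221%

Grade = (metal in concentrate / concentrate mass) * 100
= (26.67 / 208) * 100
= 0.1282211538 * 100
= 12.8221%


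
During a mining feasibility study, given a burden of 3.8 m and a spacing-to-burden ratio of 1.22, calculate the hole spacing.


4.636 m

Spacing = burden * ratio
= 3.8 * 1.22
= 4.636 m


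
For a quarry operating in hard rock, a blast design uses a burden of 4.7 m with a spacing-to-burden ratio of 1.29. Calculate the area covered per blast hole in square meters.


First, find the spacing:
Spacing = burden * ratio = 4.7 * 1.29
= 6.063 m
Then, calculate the area:
Area = burden * spacing = 4.7 * 6.063
= 28.4961 m^2

28.4961 m^2


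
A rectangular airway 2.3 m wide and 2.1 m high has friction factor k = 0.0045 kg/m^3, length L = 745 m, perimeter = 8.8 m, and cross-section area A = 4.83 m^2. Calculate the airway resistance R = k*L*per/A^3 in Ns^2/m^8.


Compute the numerator:
k * L * per = 0.0045 * 745 * 8.8
= 29.502
Compute the denominator:
A^3 = 4.83^3 = 112.678587
Resistance:
R = 29.502 / 112.678587
= 0.2618 Ns^2/m^8

0.2618 Ns^2/m^8


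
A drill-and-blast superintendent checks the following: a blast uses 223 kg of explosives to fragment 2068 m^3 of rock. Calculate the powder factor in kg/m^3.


Powder factor = explosive mass / rock volume
= 223 / 2068
= 0.1078 kg/m^3

0.1078 kg/m^3


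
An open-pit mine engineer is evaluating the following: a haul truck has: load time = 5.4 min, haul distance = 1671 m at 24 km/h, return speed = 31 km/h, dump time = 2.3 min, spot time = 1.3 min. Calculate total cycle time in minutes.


16.4117 min

Convert haul speed to m/min: 24 * 1000/60 = 400 m/min
Haul time = 1671 / 400 = 4.1775 min
Convert return speed to m/min: 31 * 1000/60 = 516.6666667 m/min
Return time = 1671 / 516.6666667 = 3.234193548 min
Total cycle time:
= 5.4 + 4.1775 + 2.3 + 3.234193548 + 1.3
= 16.4117 min


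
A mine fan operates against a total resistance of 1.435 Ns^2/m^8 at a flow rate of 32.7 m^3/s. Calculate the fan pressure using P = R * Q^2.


1534.4312 Pa

Compute Q^2:
Q^2 = 32.7^2 = 1069.29
Compute pressure:
P = R * Q^2 = 1.435 * 1069.29
= 1534.4312 Pa


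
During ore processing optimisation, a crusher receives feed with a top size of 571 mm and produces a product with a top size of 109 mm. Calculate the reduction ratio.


Reduction ratio = feed size / product size
= 571 / 109
= 5.2385

5.2385


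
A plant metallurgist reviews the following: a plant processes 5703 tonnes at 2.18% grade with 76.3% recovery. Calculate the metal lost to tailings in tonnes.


29.4651 tonnes

Total metal in feed:
= 5703 * 2.18 / 100 = 124.3254 tonnes
Metal recovered:
= 124.3254 * 76.3 / 100 = 94.8602802 tonnes
Metal lost to tailings:
= 124.3254 - 94.8602802
= 29.4651 tonnes


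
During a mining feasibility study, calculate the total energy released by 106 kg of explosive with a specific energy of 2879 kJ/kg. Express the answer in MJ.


Energy = mass * specific_energy / 1000
= 106 * 2879 / 1000
= 305174 / 1000
= 305.174 MJ

305.174 MJ


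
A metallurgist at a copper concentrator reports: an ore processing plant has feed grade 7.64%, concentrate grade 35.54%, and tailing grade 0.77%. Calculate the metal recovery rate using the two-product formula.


Using the two-product formula:
R = 100 * c * (f - t) / (f * (c - t))
Numerator = 100 * 35.54 * (7.64 - 0.77)
= 100 * 35.54 * 6.87
= 24415.98
Denominator = 7.64 * (35.54 - 0.77)
= 7.64 * 34.77
= 265.6428
R = 24415.98 / 265.6428
= 91.9128%

91.9128%


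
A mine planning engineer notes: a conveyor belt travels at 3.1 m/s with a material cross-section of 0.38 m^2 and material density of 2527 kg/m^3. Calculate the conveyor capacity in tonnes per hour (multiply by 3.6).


Volumetric flow = speed * area
= 3.1 * 0.38 = 1.178 m^3/s
Mass flow = volumetric * density
= 1.178 * 2527 = 2976.806 kg/s
Convert to t/h: multiply by 3.6
Capacity = 2976.806 * 3.6
= 10716.5016 t/h

10716.5016 t/h


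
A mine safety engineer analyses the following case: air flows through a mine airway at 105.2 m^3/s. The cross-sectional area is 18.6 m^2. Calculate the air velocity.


Velocity = flow rate / cross-sectional area
= 105.2 / 18.6
= 5.6559 m/s

5.6559 m/s


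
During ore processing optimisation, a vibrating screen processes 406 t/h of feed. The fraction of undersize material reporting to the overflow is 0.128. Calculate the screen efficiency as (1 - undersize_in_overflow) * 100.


87.2%

Screen efficiency = (1 - fraction of undersize in overflow) * 100
= (1 - 0.128) * 100
= 0.872 * 100
= 87.2%


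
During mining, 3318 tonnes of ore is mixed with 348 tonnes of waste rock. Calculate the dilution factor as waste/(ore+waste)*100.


Total material = ore + waste
= 3318 + 348 = 3666 tonnes
Dilution = waste / total * 100
= 348 / 3666 * 100
= 0.09492635025 * 100
= 9.4926%

9.4926%


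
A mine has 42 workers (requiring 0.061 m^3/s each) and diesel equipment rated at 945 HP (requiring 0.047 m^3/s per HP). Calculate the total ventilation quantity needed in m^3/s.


46.977 m^3/s

Airflow for workers:
Q_people = 42 * 0.061 = 2.562 m^3/s
Airflow for diesel equipment:
Q_diesel = 945 * 0.047 = 44.415 m^3/s
Total ventilation:
Q_total = 2.562 + 44.415
= 46.977 m^3/s


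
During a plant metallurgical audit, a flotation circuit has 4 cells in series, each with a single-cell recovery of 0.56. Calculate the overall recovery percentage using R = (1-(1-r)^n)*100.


96.2519%

Complement of single-cell recovery:
1 - r = 1 - 0.56 = 0.44
Raise to power n:
(1 - r)^4 = 0.44^4 = 0.03748096
Overall recovery:
R = (1 - 0.03748096) * 100
= 96.2519%


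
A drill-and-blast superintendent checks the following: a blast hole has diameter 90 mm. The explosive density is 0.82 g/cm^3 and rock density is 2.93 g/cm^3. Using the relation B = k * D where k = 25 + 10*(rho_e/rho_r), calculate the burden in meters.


First, compute k:
rho_e / rho_r = 0.82 / 2.93 = 0.2798634812
k = 25 + 10 * 0.2798634812 = 27.79863481
Then, compute burden:
B = k * D / 1000 = 27.79863481 * 90 / 1000
= 2501.877133 / 1000
= 2.5019 m

2.5019 m


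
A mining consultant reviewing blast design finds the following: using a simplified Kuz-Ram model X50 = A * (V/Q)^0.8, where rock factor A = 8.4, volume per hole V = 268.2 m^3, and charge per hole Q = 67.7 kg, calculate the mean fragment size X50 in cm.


25.2683 cm

Compute V/Q:
V/Q = 268.2 / 67.7 = 3.961595273
Raise to the power 0.8:
(V/Q)^0.8 = 3.961595273^0.8 = 3.008126419
Multiply by A:
X50 = 8.4 * 3.008126419
= 25.2683 cm


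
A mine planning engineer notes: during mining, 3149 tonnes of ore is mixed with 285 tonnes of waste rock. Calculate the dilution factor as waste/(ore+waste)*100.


8.2994%

Total material = ore + waste
= 3149 + 285 = 3434 tonnes
Dilution = waste / total * 100
= 285 / 3434 * 100
= 0.08299359348 * 100
= 8.2994%


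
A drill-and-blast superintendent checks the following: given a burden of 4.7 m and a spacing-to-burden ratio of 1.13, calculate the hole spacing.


Spacing = burden * ratio
= 4.7 * 1.13
= 5.311 m

5.311 m


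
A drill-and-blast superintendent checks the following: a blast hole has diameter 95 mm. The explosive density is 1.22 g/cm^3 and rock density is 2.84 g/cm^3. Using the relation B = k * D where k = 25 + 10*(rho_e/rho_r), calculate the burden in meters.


First, compute k:
rho_e / rho_r = 1.22 / 2.84 = 0.4295774648
k = 25 + 10 * 0.4295774648 = 29.29577465
Then, compute burden:
B = k * D / 1000 = 29.29577465 * 95 / 1000
= 2783.098592 / 1000
= 2.7831 m

2.7831 m


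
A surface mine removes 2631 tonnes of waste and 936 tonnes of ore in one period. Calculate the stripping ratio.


Stripping ratio = waste tonnage / ore tonnage
= 2631 / 936
= 2.8109

2.8109


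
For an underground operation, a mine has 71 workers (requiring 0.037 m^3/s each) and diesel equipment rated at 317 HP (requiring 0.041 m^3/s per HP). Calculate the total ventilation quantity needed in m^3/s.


Airflow for workers:
Q_people = 71 * 0.037 = 2.627 m^3/s
Airflow for diesel equipment:
Q_diesel = 317 * 0.041 = 12.997 m^3/s
Total ventilation:
Q_total = 2.627 + 12.997
= 15.624 m^3/s

15.624 m^3/s


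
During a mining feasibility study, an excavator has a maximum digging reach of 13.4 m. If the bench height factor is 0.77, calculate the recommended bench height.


10.318 m

Bench height = reach * factor
= 13.4 * 0.77
= 10.318 m


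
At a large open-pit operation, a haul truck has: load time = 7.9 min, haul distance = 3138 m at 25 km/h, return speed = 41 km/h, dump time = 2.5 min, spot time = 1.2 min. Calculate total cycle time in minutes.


Convert haul speed to m/min: 25 * 1000/60 = 416.6666667 m/min
Haul time = 3138 / 416.6666667 = 7.5312 min
Convert return speed to m/min: 41 * 1000/60 = 683.3333333 m/min
Return time = 3138 / 683.3333333 = 4.592195122 min
Total cycle time:
= 7.9 + 7.5312 + 2.5 + 4.592195122 + 1.2
= 23.7234 min

23.7234 min


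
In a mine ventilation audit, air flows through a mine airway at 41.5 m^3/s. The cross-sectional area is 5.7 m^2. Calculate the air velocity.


7.2807 m/s

Velocity = flow rate / cross-sectional area
= 41.5 / 5.7
= 7.2807 m/s


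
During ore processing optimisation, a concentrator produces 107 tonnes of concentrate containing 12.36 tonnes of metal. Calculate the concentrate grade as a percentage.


11.5514%

Grade = (metal in concentrate / concentrate mass) * 100
= (12.36 / 107) * 100
= 0.1155140187 * 100
= 11.5514%


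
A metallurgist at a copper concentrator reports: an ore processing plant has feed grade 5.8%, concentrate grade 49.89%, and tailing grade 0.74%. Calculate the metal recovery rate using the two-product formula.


Using the two-product formula:
R = 100 * c * (f - t) / (f * (c - t))
Numerator = 100 * 49.89 * (5.8 - 0.74)
= 100 * 49.89 * 5.06
= 25244.34
Denominator = 5.8 * (49.89 - 0.74)
= 5.8 * 49.15
= 285.07
R = 25244.34 / 285.07
= 88.5549%

88.5549%


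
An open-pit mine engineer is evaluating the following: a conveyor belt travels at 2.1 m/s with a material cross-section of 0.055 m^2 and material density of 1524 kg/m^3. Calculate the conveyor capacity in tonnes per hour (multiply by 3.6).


Volumetric flow = speed * area
= 2.1 * 0.055 = 0.1155 m^3/s
Mass flow = volumetric * density
= 0.1155 * 1524 = 176.022 kg/s
Convert to t/h: multiply by 3.6
Capacity = 176.022 * 3.6
= 633.6792 t/h

633.6792 t/h


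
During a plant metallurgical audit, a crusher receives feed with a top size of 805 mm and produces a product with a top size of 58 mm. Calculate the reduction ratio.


13.8793

Reduction ratio = feed size / product size
= 805 / 58
= 13.8793


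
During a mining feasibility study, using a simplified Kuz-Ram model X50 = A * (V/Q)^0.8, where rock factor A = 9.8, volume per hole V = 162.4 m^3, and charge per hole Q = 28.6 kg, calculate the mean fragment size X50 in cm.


Compute V/Q:
V/Q = 162.4 / 28.6 = 5.678321678
Raise to the power 0.8:
(V/Q)^0.8 = 5.678321678^0.8 = 4.01213921
Multiply by A:
X50 = 9.8 * 4.01213921
= 39.319 cm

39.319 cm


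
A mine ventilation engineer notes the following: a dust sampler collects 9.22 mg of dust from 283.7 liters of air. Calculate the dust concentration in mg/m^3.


Convert liters to m^3: 1 m^3 = 1000 L
Concentration = mass / volume * 1000
= 9.22 / 283.7 * 1000
= 0.03249911879 * 1000
= 32.4991 mg/m^3

32.4991 mg/m^3


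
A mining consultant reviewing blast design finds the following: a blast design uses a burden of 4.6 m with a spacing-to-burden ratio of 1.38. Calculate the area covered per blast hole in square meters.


29.2008 m^2

First, find the spacing:
Spacing = burden * ratio = 4.6 * 1.38
= 6.348 m
Then, calculate the area:
Area = burden * spacing = 4.6 * 6.348
= 29.2008 m^2


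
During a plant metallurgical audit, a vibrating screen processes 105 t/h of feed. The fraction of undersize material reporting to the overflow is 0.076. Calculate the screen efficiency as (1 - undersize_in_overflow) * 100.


92.4%

Screen efficiency = (1 - fraction of undersize in overflow) * 100
= (1 - 0.076) * 100
= 0.924 * 100
= 92.4%


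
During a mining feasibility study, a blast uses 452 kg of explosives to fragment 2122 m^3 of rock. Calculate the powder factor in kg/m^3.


0.213 kg/m^3

Powder factor = explosive mass / rock volume
= 452 / 2122
= 0.213 kg/m^3


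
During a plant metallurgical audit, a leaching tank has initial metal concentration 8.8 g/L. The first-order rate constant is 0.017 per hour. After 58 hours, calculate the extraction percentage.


Compute the exponent:
-k * t = -0.017 * 58 = -0.986
Remaining concentration:
C = 8.8 * exp(-0.986)
= 8.8 * 0.3730659744
= 3.282980574 g/L
Extracted = 8.8 - 3.282980574 = 5.517019426 g/L
Extraction % = 5.517019426 / 8.8 * 100
= 62.6934%

62.6934%


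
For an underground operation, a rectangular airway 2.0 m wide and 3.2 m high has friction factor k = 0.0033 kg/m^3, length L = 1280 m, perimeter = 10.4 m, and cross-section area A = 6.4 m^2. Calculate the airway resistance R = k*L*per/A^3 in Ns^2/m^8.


Compute the numerator:
k * L * per = 0.0033 * 1280 * 10.4
= 43.9296
Compute the denominator:
A^3 = 6.4^3 = 262.144
Resistance:
R = 43.9296 / 262.144
= 0.1676 Ns^2/m^8

0.1676 Ns^2/m^8


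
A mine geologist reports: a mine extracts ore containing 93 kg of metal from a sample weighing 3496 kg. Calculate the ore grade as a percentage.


Ore grade = (metal mass / ore mass) * 100
= (93 / 3496) * 100
= 0.02660183066 * 100
= 2.6602%

2.6602%


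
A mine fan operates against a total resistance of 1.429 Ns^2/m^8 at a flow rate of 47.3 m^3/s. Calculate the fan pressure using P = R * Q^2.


3197.0874 Pa

Compute Q^2:
Q^2 = 47.3^2 = 2237.29
Compute pressure:
P = R * Q^2 = 1.429 * 2237.29
= 3197.0874 Pa


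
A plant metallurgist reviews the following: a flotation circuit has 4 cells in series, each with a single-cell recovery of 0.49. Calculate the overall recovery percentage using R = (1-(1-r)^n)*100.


93.2348%

Complement of single-cell recovery:
1 - r = 1 - 0.49 = 0.51
Raise to power n:
(1 - r)^4 = 0.51^4 = 0.06765201
Overall recovery:
R = (1 - 0.06765201) * 100
= 93.2348%


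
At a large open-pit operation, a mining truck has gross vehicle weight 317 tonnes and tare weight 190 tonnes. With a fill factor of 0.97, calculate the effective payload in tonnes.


123.19 tonnes

Maximum payload = gross - tare
= 317 - 190 = 127 tonnes
Effective payload = max payload * fill factor
= 127 * 0.97
= 123.19 tonnes


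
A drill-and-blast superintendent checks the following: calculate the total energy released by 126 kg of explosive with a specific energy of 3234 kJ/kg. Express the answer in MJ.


407.484 MJ

Energy = mass * specific_energy / 1000
= 126 * 3234 / 1000
= 407484 / 1000
= 407.484 MJ


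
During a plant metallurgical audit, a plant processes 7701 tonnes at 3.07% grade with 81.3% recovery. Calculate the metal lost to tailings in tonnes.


Total metal in feed:
= 7701 * 3.07 / 100 = 236.4207 tonnes
Metal recovered:
= 236.4207 * 81.3 / 100 = 192.2100291 tonnes
Metal lost to tailings:
= 236.4207 - 192.2100291
= 44.2107 tonnes

44.2107 tonnes


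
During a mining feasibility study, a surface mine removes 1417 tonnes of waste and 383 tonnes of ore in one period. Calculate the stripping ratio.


Stripping ratio = waste tonnage / ore tonnage
= 1417 / 383
= 3.6997

3.6997


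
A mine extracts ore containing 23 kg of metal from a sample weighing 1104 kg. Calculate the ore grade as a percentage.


Ore grade = (metal mass / ore mass) * 100
= (23 / 1104) * 100
= 0.02083333333 * 100
= 2.0833%

2.0833%


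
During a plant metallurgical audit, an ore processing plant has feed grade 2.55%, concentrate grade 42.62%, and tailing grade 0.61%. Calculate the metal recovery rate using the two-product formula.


77.1831%

Using the two-product formula:
R = 100 * c * (f - t) / (f * (c - t))
Numerator = 100 * 42.62 * (2.55 - 0.61)
= 100 * 42.62 * 1.94
= 8268.28
Denominator = 2.55 * (42.62 - 0.61)
= 2.55 * 42.01
= 107.1255
R = 8268.28 / 107.1255
= 77.1831%


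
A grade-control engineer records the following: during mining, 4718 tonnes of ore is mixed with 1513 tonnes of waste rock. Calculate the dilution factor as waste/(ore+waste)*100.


24.2818%

Total material = ore + waste
= 4718 + 1513 = 6231 tonnes
Dilution = waste / total * 100
= 1513 / 6231 * 100
= 0.2428181672 * 100
= 24.2818%


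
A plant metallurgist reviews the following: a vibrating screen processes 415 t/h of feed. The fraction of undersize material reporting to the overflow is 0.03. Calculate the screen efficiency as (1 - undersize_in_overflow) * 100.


Screen efficiency = (1 - fraction of undersize in overflow) * 100
= (1 - 0.03) * 100
= 0.97 * 100
= 97.0%

97.0%


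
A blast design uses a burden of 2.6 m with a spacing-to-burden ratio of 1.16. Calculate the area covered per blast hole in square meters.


First, find the spacing:
Spacing = burden * ratio = 2.6 * 1.16
= 3.016 m
Then, calculate the area:
Area = burden * spacing = 2.6 * 3.016
= 7.8416 m^2

7.8416 m^2


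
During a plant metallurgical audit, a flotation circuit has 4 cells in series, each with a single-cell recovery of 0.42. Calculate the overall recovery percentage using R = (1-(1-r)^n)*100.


Complement of single-cell recovery:
1 - r = 1 - 0.42 = 0.58
Raise to power n:
(1 - r)^4 = 0.58^4 = 0.11316496
Overall recovery:
R = (1 - 0.11316496) * 100
= 88.6835%

88.6835%


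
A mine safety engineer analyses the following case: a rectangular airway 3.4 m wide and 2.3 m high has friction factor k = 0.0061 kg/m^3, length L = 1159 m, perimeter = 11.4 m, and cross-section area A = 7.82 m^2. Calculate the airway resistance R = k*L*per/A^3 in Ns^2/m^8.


Compute the numerator:
k * L * per = 0.0061 * 1159 * 11.4
= 80.59686
Compute the denominator:
A^3 = 7.82^3 = 478.211768
Resistance:
R = 80.59686 / 478.211768
= 0.1685 Ns^2/m^8

0.1685 Ns^2/m^8


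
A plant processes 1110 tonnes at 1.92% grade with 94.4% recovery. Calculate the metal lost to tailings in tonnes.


1.1935 tonnes

Total metal in feed:
= 1110 * 1.92 / 100 = 21.312 tonnes
Metal recovered:
= 21.312 * 94.4 / 100 = 20.118528 tonnes
Metal lost to tailings:
= 21.312 - 20.118528
= 1.1935 tonnes


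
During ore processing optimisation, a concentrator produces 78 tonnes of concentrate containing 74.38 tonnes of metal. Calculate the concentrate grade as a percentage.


95.359%

Grade = (metal in concentrate / concentrate mass) * 100
= (74.38 / 78) * 100
= 0.9535897436 * 100
= 95.359%


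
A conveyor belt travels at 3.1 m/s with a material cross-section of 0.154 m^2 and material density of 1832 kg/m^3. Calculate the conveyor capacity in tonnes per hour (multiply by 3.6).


3148.5485 t/h

Volumetric flow = speed * area
= 3.1 * 0.154 = 0.4774 m^3/s
Mass flow = volumetric * density
= 0.4774 * 1832 = 874.5968 kg/s
Convert to t/h: multiply by 3.6
Capacity = 874.5968 * 3.6
= 3148.5485 t/h


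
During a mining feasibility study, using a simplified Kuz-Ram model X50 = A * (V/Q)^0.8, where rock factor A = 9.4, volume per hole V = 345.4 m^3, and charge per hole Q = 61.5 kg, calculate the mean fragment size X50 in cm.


Compute V/Q:
V/Q = 345.4 / 61.5 = 5.616260163
Raise to the power 0.8:
(V/Q)^0.8 = 5.616260163^0.8 = 3.97701999
Multiply by A:
X50 = 9.4 * 3.97701999
= 37.384 cm

37.384 cm


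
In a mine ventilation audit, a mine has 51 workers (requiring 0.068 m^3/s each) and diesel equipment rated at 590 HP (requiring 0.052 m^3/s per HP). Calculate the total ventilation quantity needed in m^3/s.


34.148 m^3/s

Airflow for workers:
Q_people = 51 * 0.068 = 3.468 m^3/s
Airflow for diesel equipment:
Q_diesel = 590 * 0.052 = 30.68 m^3/s
Total ventilation:
Q_total = 3.468 + 30.68
= 34.148 m^3/s


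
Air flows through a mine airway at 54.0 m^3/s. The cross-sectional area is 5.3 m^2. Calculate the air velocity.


Velocity = flow rate / cross-sectional area
= 54.0 / 5.3
= 10.1887 m/s

10.1887 m/s


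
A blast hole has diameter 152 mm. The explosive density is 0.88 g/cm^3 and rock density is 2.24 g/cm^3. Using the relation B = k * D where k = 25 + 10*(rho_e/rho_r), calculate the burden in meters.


First, compute k:
rho_e / rho_r = 0.88 / 2.24 = 0.3928571429
k = 25 + 10 * 0.3928571429 = 28.92857143
Then, compute burden:
B = k * D / 1000 = 28.92857143 * 152 / 1000
= 4397.142857 / 1000
= 4.3971 m

4.3971 m


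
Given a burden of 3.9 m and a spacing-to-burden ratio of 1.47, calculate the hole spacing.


5.733 m

Spacing = burden * ratio
= 3.9 * 1.47
= 5.733 m


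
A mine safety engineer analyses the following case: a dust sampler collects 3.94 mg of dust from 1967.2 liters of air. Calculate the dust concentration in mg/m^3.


Convert liters to m^3: 1 m^3 = 1000 L
Concentration = mass / volume * 1000
= 3.94 / 1967.2 * 1000
= 0.002002846686 * 1000
= 2.0028 mg/m^3

2.0028 mg/m^3


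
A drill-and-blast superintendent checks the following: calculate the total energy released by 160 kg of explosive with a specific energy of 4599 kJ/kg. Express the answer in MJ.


Energy = mass * specific_energy / 1000
= 160 * 4599 / 1000
= 735840 / 1000
= 735.84 MJ

735.84 MJ


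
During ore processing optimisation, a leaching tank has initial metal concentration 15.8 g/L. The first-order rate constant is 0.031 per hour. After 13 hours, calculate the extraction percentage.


Compute the exponent:
-k * t = -0.031 * 13 = -0.403
Remaining concentration:
C = 15.8 * exp(-0.403)
= 15.8 * 0.6683120993
= 10.55933117 g/L
Extracted = 15.8 - 10.55933117 = 5.240668831 g/L
Extraction % = 5.240668831 / 15.8 * 100
= 33.1688%

33.1688%


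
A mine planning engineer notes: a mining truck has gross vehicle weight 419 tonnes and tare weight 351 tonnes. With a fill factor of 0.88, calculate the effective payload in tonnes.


59.84 tonnes

Maximum payload = gross - tare
= 419 - 351 = 68 tonnes
Effective payload = max payload * fill factor
= 68 * 0.88
= 59.84 tonnes


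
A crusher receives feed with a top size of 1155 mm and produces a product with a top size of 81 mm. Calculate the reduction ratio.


14.2593

Reduction ratio = feed size / product size
= 1155 / 81
= 14.2593


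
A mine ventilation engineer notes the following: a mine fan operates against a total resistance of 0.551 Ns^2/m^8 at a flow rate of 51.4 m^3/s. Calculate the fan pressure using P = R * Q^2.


1455.72 Pa

Compute Q^2:
Q^2 = 51.4^2 = 2641.96
Compute pressure:
P = R * Q^2 = 0.551 * 2641.96
= 1455.72 Pa


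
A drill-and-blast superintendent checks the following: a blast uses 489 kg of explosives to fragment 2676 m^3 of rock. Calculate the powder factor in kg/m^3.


0.1827 kg/m^3

Powder factor = explosive mass / rock volume
= 489 / 2676
= 0.1827 kg/m^3


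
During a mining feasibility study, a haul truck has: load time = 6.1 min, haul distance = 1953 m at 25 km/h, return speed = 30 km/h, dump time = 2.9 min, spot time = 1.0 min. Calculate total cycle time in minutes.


18.5932 min

Convert haul speed to m/min: 25 * 1000/60 = 416.6666667 m/min
Haul time = 1953 / 416.6666667 = 4.6872 min
Convert return speed to m/min: 30 * 1000/60 = 500 m/min
Return time = 1953 / 500 = 3.906 min
Total cycle time:
= 6.1 + 4.6872 + 2.9 + 3.906 + 1.0
= 18.5932 min


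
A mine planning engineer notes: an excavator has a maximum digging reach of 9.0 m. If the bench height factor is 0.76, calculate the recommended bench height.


Bench height = reach * factor
= 9.0 * 0.76
= 6.84 m

6.84 m


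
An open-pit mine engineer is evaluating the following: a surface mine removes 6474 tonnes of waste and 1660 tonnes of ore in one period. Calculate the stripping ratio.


Stripping ratio = waste tonnage / ore tonnage
= 6474 / 1660
= 3.9

3.9


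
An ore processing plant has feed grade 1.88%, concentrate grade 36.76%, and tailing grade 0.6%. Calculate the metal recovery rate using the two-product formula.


69.2148%

Using the two-product formula:
R = 100 * c * (f - t) / (f * (c - t))
Numerator = 100 * 36.76 * (1.88 - 0.6)
= 100 * 36.76 * 1.28
= 4705.28
Denominator = 1.88 * (36.76 - 0.6)
= 1.88 * 36.16
= 67.9808
R = 4705.28 / 67.9808
= 69.2148%


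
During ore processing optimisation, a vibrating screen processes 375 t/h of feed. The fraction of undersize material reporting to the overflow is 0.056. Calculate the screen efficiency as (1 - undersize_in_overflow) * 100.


94.4%

Screen efficiency = (1 - fraction of undersize in overflow) * 100
= (1 - 0.056) * 100
= 0.944 * 100
= 94.4%


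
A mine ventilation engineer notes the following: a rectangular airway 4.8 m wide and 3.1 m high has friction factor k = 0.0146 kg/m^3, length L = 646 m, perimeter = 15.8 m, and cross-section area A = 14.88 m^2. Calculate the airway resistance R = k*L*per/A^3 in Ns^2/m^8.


0.0452 Ns^2/m^8

Compute the numerator:
k * L * per = 0.0146 * 646 * 15.8
= 149.01928
Compute the denominator:
A^3 = 14.88^3 = 3294.646272
Resistance:
R = 149.01928 / 3294.646272
= 0.0452 Ns^2/m^8


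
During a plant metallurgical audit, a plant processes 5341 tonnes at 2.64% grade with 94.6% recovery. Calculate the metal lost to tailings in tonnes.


7.6141 tonnes

Total metal in feed:
= 5341 * 2.64 / 100 = 141.0024 tonnes
Metal recovered:
= 141.0024 * 94.6 / 100 = 133.3882704 tonnes
Metal lost to tailings:
= 141.0024 - 133.3882704
= 7.6141 tonnes


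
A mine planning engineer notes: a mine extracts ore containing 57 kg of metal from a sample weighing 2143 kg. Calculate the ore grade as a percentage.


2.6598%

Ore grade = (metal mass / ore mass) * 100
= (57 / 2143) * 100
= 0.02659822678 * 100
= 2.6598%


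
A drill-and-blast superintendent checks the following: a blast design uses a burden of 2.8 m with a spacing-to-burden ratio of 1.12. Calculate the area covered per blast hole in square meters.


First, find the spacing:
Spacing = burden * ratio = 2.8 * 1.12
= 3.136 m
Then, calculate the area:
Area = burden * spacing = 2.8 * 3.136
= 8.7808 m^2

8.7808 m^2


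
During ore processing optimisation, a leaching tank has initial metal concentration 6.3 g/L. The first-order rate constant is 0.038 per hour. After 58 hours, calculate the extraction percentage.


88.9639%

Compute the exponent:
-k * t = -0.038 * 58 = -2.204
Remaining concentration:
C = 6.3 * exp(-2.204)
= 6.3 * 0.110360831
= 0.6952732351 g/L
Extracted = 6.3 - 0.6952732351 = 5.604726765 g/L
Extraction % = 5.604726765 / 6.3 * 100
= 88.9639%


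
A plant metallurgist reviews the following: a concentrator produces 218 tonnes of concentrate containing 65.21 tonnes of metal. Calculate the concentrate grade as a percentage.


Grade = (metal in concentrate / concentrate mass) * 100
= (65.21 / 218) * 100
= 0.2991284404 * 100
= 29.9128%

29.9128%


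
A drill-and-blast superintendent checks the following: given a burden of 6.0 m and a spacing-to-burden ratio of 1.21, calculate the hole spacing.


Spacing = burden * ratio
= 6.0 * 1.21
= 7.26 m

7.26 m


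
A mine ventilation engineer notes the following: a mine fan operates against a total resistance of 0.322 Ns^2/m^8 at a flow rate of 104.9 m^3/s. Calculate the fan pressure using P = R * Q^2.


3543.2912 Pa

Compute Q^2:
Q^2 = 104.9^2 = 11004.01
Compute pressure:
P = R * Q^2 = 0.322 * 11004.01
= 3543.2912 Pa


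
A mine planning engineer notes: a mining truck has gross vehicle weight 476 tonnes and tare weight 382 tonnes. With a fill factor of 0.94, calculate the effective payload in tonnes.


88.36 tonnes

Maximum payload = gross - tare
= 476 - 382 = 94 tonnes
Effective payload = max payload * fill factor
= 94 * 0.94
= 88.36 tonnes


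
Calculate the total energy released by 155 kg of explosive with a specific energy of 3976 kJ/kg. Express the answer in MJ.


Energy = mass * specific_energy / 1000
= 155 * 3976 / 1000
= 616280 / 1000
= 616.28 MJ

616.28 MJ


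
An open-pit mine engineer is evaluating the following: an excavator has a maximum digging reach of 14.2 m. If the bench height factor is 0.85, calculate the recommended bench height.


Bench height = reach * factor
= 14.2 * 0.85
= 12.07 m

12.07 m


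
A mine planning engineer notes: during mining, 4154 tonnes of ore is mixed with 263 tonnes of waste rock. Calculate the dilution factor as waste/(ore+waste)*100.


Total material = ore + waste
= 4154 + 263 = 4417 tonnes
Dilution = waste / total * 100
= 263 / 4417 * 100
= 0.05954267602 * 100
= 5.9543%

5.9543%


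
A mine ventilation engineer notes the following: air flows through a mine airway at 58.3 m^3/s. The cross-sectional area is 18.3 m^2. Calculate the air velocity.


3.1858 m/s

Velocity = flow rate / cross-sectional area
= 58.3 / 18.3
= 3.1858 m/s


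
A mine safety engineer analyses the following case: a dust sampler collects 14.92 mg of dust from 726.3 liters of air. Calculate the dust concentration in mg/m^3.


Convert liters to m^3: 1 m^3 = 1000 L
Concentration = mass / volume * 1000
= 14.92 / 726.3 * 1000
= 0.02054247556 * 1000
= 20.5425 mg/m^3

20.5425 mg/m^3


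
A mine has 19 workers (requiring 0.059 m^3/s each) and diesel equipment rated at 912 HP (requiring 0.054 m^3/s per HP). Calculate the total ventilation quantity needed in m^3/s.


Airflow for workers:
Q_people = 19 * 0.059 = 1.121 m^3/s
Airflow for diesel equipment:
Q_diesel = 912 * 0.054 = 49.248 m^3/s
Total ventilation:
Q_total = 1.121 + 49.248
= 50.369 m^3/s

50.369 m^3/s


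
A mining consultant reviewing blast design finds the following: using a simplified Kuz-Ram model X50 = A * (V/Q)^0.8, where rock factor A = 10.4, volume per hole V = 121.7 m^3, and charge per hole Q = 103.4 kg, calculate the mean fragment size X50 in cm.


11.8481 cm

Compute V/Q:
V/Q = 121.7 / 103.4 = 1.176982592
Raise to the power 0.8:
(V/Q)^0.8 = 1.176982592^0.8 = 1.139242115
Multiply by A:
X50 = 10.4 * 1.139242115
= 11.8481 cm


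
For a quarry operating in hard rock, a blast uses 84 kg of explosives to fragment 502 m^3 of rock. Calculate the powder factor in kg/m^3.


Powder factor = explosive mass / rock volume
= 84 / 502
= 0.1673 kg/m^3

0.1673 kg/m^3


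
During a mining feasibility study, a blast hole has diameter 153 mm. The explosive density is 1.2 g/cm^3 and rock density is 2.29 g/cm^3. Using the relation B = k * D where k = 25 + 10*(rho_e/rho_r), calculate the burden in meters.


4.6267 m

First, compute k:
rho_e / rho_r = 1.2 / 2.29 = 0.5240174672
k = 25 + 10 * 0.5240174672 = 30.24017467
Then, compute burden:
B = k * D / 1000 = 30.24017467 * 153 / 1000
= 4626.746725 / 1000
= 4.6267 m


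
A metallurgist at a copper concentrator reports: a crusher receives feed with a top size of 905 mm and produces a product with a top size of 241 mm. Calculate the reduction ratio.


3.7552

Reduction ratio = feed size / product size
= 905 / 241
= 3.7552


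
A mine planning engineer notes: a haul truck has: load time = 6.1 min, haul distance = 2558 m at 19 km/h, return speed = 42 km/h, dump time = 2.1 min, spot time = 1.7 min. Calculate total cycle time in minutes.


Convert haul speed to m/min: 19 * 1000/60 = 316.6666667 m/min
Haul time = 2558 / 316.6666667 = 8.077894737 min
Convert return speed to m/min: 42 * 1000/60 = 700 m/min
Return time = 2558 / 700 = 3.654285714 min
Total cycle time:
= 6.1 + 8.077894737 + 2.1 + 3.654285714 + 1.7
= 21.6322 min

21.6322 min


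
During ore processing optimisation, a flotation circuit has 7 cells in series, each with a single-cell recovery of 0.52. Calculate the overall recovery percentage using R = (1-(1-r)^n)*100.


99.4129%

Complement of single-cell recovery:
1 - r = 1 - 0.52 = 0.48
Raise to power n:
(1 - r)^7 = 0.48^7 = 0.005870683423
Overall recovery:
R = (1 - 0.005870683423) * 100
= 99.4129%


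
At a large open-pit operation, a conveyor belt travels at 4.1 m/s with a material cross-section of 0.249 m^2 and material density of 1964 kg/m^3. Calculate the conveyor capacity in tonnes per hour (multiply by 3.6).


7218.1714 t/h

Volumetric flow = speed * area
= 4.1 * 0.249 = 1.0209 m^3/s
Mass flow = volumetric * density
= 1.0209 * 1964 = 2005.0476 kg/s
Convert to t/h: multiply by 3.6
Capacity = 2005.0476 * 3.6
= 7218.1714 t/h


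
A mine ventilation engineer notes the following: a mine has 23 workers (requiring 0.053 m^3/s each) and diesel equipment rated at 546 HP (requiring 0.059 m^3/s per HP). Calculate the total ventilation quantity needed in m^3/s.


Airflow for workers:
Q_people = 23 * 0.053 = 1.219 m^3/s
Airflow for diesel equipment:
Q_diesel = 546 * 0.059 = 32.214 m^3/s
Total ventilation:
Q_total = 1.219 + 32.214
= 33.433 m^3/s

33.433 m^3/s


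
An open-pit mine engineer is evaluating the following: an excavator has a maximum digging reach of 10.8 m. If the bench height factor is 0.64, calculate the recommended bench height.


6.912 m

Bench height = reach * factor
= 10.8 * 0.64
= 6.912 m


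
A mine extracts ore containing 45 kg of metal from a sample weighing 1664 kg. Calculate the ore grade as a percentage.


2.7043%

Ore grade = (metal mass / ore mass) * 100
= (45 / 1664) * 100
= 0.02704326923 * 100
= 2.7043%


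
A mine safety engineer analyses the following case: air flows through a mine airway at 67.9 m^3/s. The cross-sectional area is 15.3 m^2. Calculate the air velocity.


4.4379 m/s

Velocity = flow rate / cross-sectional area
= 67.9 / 15.3
= 4.4379 m/s


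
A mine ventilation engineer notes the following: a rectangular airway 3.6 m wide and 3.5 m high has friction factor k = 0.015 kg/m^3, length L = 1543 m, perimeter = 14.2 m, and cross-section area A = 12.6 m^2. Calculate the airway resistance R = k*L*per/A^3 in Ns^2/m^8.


0.1643 Ns^2/m^8

Compute the numerator:
k * L * per = 0.015 * 1543 * 14.2
= 328.659
Compute the denominator:
A^3 = 12.6^3 = 2000.376
Resistance:
R = 328.659 / 2000.376
= 0.1643 Ns^2/m^8


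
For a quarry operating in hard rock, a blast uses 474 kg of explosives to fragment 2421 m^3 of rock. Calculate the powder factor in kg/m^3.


0.1958 kg/m^3

Powder factor = explosive mass / rock volume
= 474 / 2421
= 0.1958 kg/m^3


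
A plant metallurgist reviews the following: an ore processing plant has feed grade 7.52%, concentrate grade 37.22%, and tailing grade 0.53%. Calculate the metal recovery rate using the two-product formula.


94.2949%

Using the two-product formula:
R = 100 * c * (f - t) / (f * (c - t))
Numerator = 100 * 37.22 * (7.52 - 0.53)
= 100 * 37.22 * 6.99
= 26016.78
Denominator = 7.52 * (37.22 - 0.53)
= 7.52 * 36.69
= 275.9088
R = 26016.78 / 275.9088
= 94.2949%


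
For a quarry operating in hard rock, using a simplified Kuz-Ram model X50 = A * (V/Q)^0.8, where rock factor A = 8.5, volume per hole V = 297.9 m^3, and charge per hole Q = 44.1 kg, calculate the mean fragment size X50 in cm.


39.1854 cm

Compute V/Q:
V/Q = 297.9 / 44.1 = 6.755102041
Raise to the power 0.8:
(V/Q)^0.8 = 6.755102041^0.8 = 4.610048888
Multiply by A:
X50 = 8.5 * 4.610048888
= 39.1854 cm


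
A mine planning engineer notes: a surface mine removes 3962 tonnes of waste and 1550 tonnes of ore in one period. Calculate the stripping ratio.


2.5561

Stripping ratio = waste tonnage / ore tonnage
= 3962 / 1550
= 2.5561


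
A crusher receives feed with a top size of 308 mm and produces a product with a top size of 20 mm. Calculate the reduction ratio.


15.4

Reduction ratio = feed size / product size
= 308 / 20
= 15.4


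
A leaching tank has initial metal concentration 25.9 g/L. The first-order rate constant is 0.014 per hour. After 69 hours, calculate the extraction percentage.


61.9398%

Compute the exponent:
-k * t = -0.014 * 69 = -0.966
Remaining concentration:
C = 25.9 * exp(-0.966)
= 25.9 * 0.380602407
= 9.85760234 g/L
Extracted = 25.9 - 9.85760234 = 16.04239766 g/L
Extraction % = 16.04239766 / 25.9 * 100
= 61.9398%


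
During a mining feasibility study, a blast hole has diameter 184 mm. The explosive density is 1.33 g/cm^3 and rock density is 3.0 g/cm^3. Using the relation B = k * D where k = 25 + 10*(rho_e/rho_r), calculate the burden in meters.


5.4157 m

First, compute k:
rho_e / rho_r = 1.33 / 3.0 = 0.4433333333
k = 25 + 10 * 0.4433333333 = 29.43333333
Then, compute burden:
B = k * D / 1000 = 29.43333333 * 184 / 1000
= 5415.733333 / 1000
= 5.4157 m


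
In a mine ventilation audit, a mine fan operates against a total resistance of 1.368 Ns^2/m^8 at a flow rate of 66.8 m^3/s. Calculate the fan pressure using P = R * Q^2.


6104.3443 Pa

Compute Q^2:
Q^2 = 66.8^2 = 4462.24
Compute pressure:
P = R * Q^2 = 1.368 * 4462.24
= 6104.3443 Pa


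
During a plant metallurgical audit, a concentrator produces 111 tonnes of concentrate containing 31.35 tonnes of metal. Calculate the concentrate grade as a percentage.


28.2432%

Grade = (metal in concentrate / concentrate mass) * 100
= (31.35 / 111) * 100
= 0.2824324324 * 100
= 28.2432%


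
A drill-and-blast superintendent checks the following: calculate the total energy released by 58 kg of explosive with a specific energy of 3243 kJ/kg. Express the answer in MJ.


Energy = mass * specific_energy / 1000
= 58 * 3243 / 1000
= 188094 / 1000
= 188.094 MJ

188.094 MJ


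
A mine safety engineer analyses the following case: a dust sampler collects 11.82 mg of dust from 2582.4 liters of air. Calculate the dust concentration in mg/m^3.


Convert liters to m^3: 1 m^3 = 1000 L
Concentration = mass / volume * 1000
= 11.82 / 2582.4 * 1000
= 0.004577137546 * 1000
= 4.5771 mg/m^3

4.5771 mg/m^3


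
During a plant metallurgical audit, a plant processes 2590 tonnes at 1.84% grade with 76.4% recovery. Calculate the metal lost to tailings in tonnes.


11.2468 tonnes

Total metal in feed:
= 2590 * 1.84 / 100 = 47.656 tonnes
Metal recovered:
= 47.656 * 76.4 / 100 = 36.409184 tonnes
Metal lost to tailings:
= 47.656 - 36.409184
= 11.2468 tonnes


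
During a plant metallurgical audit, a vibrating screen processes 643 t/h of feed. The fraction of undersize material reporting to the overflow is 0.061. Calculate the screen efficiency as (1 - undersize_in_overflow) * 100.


93.9%

Screen efficiency = (1 - fraction of undersize in overflow) * 100
= (1 - 0.061) * 100
= 0.939 * 100
= 93.9%
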